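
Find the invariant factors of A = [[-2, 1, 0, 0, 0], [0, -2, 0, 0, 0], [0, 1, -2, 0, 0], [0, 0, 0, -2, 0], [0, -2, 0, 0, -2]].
The Jordan structure of A has elementary divisors (x + 2)^2, (x + 2), (x + 2), (x + 2). Arranging the block sizes at each eigenvalue in decreasing order and taking row products gives the invariant factors.

Invariant factors (smallest first, each dividing the next): x + 2, x + 2, x + 2, (x + 2)^2.

Check: the last factor (x + 2)^2 is the minimal polynomial, and the product (x + 2)^5 is the characteristic polynomial.

x + 2, x + 2, x + 2, (x + 2)^2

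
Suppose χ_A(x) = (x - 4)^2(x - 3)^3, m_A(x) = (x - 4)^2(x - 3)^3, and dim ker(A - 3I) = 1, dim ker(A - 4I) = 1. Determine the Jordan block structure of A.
Jordan blocks: (3, 3), (4, 2)

λ = 3: algebraic multiplicity 3 (exponent in χ_A), largest block size 3 (exponent in m_A), 1 block (geometric multiplicity). This forces block sizes [3].
λ = 4: algebraic multiplicity 2 (exponent in χ_A), largest block size 2 (exponent in m_A), 1 block (geometric multiplicity). This forces block sizes [2].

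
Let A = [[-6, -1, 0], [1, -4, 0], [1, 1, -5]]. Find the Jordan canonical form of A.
The characteristic polynomial is det(xI - A) = (x + 5)^3, so the eigenvalues are -5 (algebraic multiplicity 3).

For λ = -5: rank(A + 5I) = 1, rank((A + 5I)^2) = 0. The eigenspace has dimension 3 - 1 = 2, so there are 2 Jordan blocks; the rank sequence gives block sizes [2, 1].

Assembling the blocks gives the Jordan form J above.

J = [[-5, 1, 0], [0, -5, 0], [0, 0, -5]]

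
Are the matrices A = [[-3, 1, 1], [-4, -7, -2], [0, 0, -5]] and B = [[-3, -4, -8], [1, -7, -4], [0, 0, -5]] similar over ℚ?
Yes.

Two matrices over a field are similar if and only if they have the same invariant factors.

Both A and B have characteristic polynomial (x + 5)^3 and minimal polynomial (x + 5)^2. Computing further, both have invariant factors x + 5, (x + 5)^2. Hence A and B are similar.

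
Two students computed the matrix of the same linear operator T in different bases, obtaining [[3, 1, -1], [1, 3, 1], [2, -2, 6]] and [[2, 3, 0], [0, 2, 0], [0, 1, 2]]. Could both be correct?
No.

trace(A) = 12 but trace(B) = 6. The trace is a similarity invariant, so A and B are not similar.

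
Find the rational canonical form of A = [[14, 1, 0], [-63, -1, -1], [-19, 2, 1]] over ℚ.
R = [[0, 0, 96], [1, 0, -64], [0, 1, 14]]

The invariant factors of A (the non-unit diagonal entries of the Smith normal form of xI - A over ℚ[x]) are (x - 6)(x - 4)^2, each dividing the next. The characteristic polynomial is their product, (x - 6)(x - 4)^2.

The rational canonical form is the block-diagonal matrix of companion matrices C(f_i):
R = [[0, 0, 96], [1, 0, -64], [0, 1, 14]].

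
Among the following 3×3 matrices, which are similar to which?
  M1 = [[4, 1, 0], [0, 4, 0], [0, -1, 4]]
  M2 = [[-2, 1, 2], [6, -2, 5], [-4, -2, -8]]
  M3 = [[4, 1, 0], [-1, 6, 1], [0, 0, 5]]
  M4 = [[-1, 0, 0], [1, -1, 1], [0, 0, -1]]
Characteristic polynomials: χ_{M1} = (x - 4)^3, χ_{M2} = (x + 4)^3, χ_{M3} = (x - 5)^3, χ_{M4} = (x + 1)^3.

{M1}: invariant factors x - 4, (x - 4)^2.

{M2}: invariant factors (x + 4)^3.

{M3}: invariant factors (x - 5)^3.

{M4}: invariant factors x + 1, (x + 1)^2.

Matrices are similar if and only if their invariant-factor lists agree; the partition into similarity classes is {M1}, {M2}, {M3}, {M4}.

4 classes: {M1}, {M2}, {M3}, {M4}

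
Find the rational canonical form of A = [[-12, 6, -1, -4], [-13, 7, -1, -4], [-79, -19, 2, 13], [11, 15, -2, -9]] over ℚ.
The invariant factors of A (the non-unit diagonal entries of the Smith normal form of xI - A over ℚ[x]) are (x - 1)(x + 4)^2(x + 5), each dividing the next. The characteristic polynomial is their product, (x - 1)(x + 4)^2(x + 5).

The rational canonical form is the block-diagonal matrix of companion matrices C(f_i):
R = [[0, 0, 0, 80], [1, 0, 0, -24], [0, 1, 0, -43], [0, 0, 1, -12]].

R = [[0, 0, 0, 80], [1, 0, 0, -24], [0, 1, 0, -43], [0, 0, 1, -12]]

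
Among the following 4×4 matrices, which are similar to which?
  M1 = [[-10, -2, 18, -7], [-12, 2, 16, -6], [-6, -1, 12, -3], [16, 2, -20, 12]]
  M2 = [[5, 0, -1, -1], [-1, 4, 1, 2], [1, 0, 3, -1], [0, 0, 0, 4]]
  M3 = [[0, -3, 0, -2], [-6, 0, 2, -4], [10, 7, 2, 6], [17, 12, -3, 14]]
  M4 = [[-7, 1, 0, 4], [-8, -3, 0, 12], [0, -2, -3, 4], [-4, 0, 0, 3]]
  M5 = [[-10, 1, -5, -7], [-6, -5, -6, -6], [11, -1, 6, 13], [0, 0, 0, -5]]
3 classes: {M1, M2, M3}, {M4}, {M5}

Characteristic polynomials: χ_{M1} = (x - 4)^4, χ_{M2} = (x - 4)^4, χ_{M3} = (x - 4)^4, χ_{M4} = (x + 1)(x + 3)^3, χ_{M5} = (x - 1)(x + 5)^3.

{M1, M2, M3}: invariant factors (x - 4)^2, (x - 4)^2.

{M4}: invariant factors x + 3, (x + 1)(x + 3)^2.

{M5}: invariant factors x + 5, (x - 1)(x + 5)^2.

Matrices are similar if and only if their invariant-factor lists agree; the partition into similarity classes is {M1, M2, M3}, {M4}, {M5}.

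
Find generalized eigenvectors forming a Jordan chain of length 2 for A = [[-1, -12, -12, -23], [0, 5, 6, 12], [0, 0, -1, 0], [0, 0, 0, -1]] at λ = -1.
We seek v_1 ∈ ker((A + I)^2) \ ker(A + I), then set v_{i+1} = (A + I) v_i.

One such chain is v_1 = [[3, -1, -1, 1]]^T, v_2 = [[1, 0, 0, 0]]^T. Check: (A + I) v_2 = [[0, 0, 0, 0]]^T = 0.

v_1 = [[3, -1, -1, 1]]^T, v_2 = [[1, 0, 0, 0]]^T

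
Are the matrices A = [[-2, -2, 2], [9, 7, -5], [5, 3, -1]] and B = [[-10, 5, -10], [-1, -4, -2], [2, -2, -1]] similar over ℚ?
trace(A) = 4 but trace(B) = -15. The trace is a similarity invariant, so A and B are not similar.

No.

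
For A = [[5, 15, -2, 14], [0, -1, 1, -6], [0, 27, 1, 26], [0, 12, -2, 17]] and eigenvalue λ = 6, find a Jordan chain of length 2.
v_1 = [[2, -1, 4, 2]]^T, v_2 = [[3, -1, 5, 2]]^T

We seek v_1 ∈ ker((A - 6I)^2) \ ker(A - 6I), then set v_{i+1} = (A - 6I) v_i.

One such chain is v_1 = [[2, -1, 4, 2]]^T, v_2 = [[3, -1, 5, 2]]^T. Check: (A - 6I) v_2 = [[0, 0, 0, 0]]^T = 0.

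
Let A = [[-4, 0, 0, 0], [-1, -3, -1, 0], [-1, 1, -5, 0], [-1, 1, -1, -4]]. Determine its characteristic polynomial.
xI - A = [[x + 4, 0, 0, 0], [1, x + 3, 1, 0], [1, -1, x + 5, 0], [1, -1, 1, x + 4]].

Expanding det(xI - A) along the first row:
det(xI - A) = + (x + 4)·det([[x + 3, 1, 0], [-1, x + 5, 0], [-1, 1, x + 4]]) - (0)·det([[1, 1, 0], [1, x + 5, 0], [1, 1, x + 4]]) + (0)·det([[1, x + 3, 0], [1, -1, 0], [1, -1, x + 4]]) - (0)·det([[1, x + 3, 1], [1, -1, x + 5], [1, -1, 1]]).

Evaluating gives χ_A(x) = x^4 + 16x^3 + 96x^2 + 256x + 256 = (x + 4)^4.

χ_A(x) = (x + 4)^4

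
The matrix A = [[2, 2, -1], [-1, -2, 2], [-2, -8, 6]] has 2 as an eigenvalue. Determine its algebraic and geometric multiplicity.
algebraic multiplicity 3, geometric multiplicity 1

The characteristic polynomial is (x - 2)^3, so the factor x - 2 appears with exponent 3: the algebraic multiplicity is 3.

rank(A - 2I) = 2, so the eigenspace has dimension 3 - 2 = 1: the geometric multiplicity is 1.

Since 1 < 3, A is not diagonalizable.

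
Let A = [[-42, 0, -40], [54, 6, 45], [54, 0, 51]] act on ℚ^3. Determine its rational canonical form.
R = [[6, 0, 0], [0, 0, -18], [0, 1, 9]]

The invariant factors of A (the non-unit diagonal entries of the Smith normal form of xI - A over ℚ[x]) are x - 6, (x - 6)(x - 3), each dividing the next. The characteristic polynomial is their product, (x - 6)^2(x - 3).

The rational canonical form is the block-diagonal matrix of companion matrices C(f_i):
R = [[6, 0, 0], [0, 0, -18], [0, 1, 9]].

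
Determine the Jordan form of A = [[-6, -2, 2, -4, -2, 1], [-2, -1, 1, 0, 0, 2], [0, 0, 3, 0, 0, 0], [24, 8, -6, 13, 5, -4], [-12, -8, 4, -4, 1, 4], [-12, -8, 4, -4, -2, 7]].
The characteristic polynomial is det(xI - A) = (x - 3)^5(x - 2), so the eigenvalues are 2 (algebraic multiplicity 1), 3 (algebraic multiplicity 5).

For λ = 2: algebraic multiplicity 1 gives one 1×1 block.

For λ = 3: rank(A - 3I) = 3, rank((A - 3I)^2) = 1. The eigenspace has dimension 6 - 3 = 3, so there are 3 Jordan blocks; the rank sequence gives block sizes [2, 2, 1].

Assembling the blocks gives the Jordan form J above.

J = [[2, 0, 0, 0, 0, 0], [0, 3, 1, 0, 0, 0], [0, 0, 3, 0, 0, 0], [0, 0, 0, 3, 1, 0], [0, 0, 0, 0, 3, 0], [0, 0, 0, 0, 0, 3]]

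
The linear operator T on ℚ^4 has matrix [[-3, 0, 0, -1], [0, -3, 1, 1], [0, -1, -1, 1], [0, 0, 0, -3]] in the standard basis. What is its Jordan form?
J = [[-3, 1, 0, 0], [0, -3, 0, 0], [0, 0, -2, 1], [0, 0, 0, -2]]

The characteristic polynomial is det(xI - A) = (x + 2)^2(x + 3)^2, so the eigenvalues are -3 (algebraic multiplicity 2), -2 (algebraic multiplicity 2).

For λ = -3: rank(A + 3I) = 3, rank((A + 3I)^2) = 2. The eigenspace has dimension 4 - 3 = 1, so there is 1 Jordan block; the rank sequence gives block sizes [2].

For λ = -2: rank(A + 2I) = 3, rank((A + 2I)^2) = 2. The eigenspace has dimension 4 - 3 = 1, so there is 1 Jordan block; the rank sequence gives block sizes [2].

Assembling the blocks gives the Jordan form J above.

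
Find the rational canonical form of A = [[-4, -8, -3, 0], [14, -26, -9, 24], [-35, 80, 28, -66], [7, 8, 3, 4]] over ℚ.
The invariant factors of A (the non-unit diagonal entries of the Smith normal form of xI - A over ℚ[x]) are x + 2, (x - 3)^2(x + 2), each dividing the next. The characteristic polynomial is their product, (x - 3)^2(x + 2)^2.

The rational canonical form is the block-diagonal matrix of companion matrices C(f_i):
R = [[-2, 0, 0, 0], [0, 0, 0, -18], [0, 1, 0, 3], [0, 0, 1, 4]].

R = [[-2, 0, 0, 0], [0, 0, 0, -18], [0, 1, 0, 3], [0, 0, 1, 4]]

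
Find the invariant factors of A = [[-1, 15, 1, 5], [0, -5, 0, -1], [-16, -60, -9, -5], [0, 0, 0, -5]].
The Jordan structure of A has elementary divisors (x + 5)^2, (x + 5)^2. Arranging the block sizes at each eigenvalue in decreasing order and taking row products gives the invariant factors.

Invariant factors (smallest first, each dividing the next): (x + 5)^2, (x + 5)^2.

Check: the last factor (x + 5)^2 is the minimal polynomial, and the product (x + 5)^4 is the characteristic polynomial.

(x + 5)^2, (x + 5)^2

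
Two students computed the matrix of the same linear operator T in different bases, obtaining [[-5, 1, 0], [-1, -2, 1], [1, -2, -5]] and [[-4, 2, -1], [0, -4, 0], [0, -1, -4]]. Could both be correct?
Two matrices over a field are similar if and only if they have the same invariant factors.

Both A and B have characteristic polynomial (x + 4)^3 and minimal polynomial (x + 4)^3. Computing further, both have invariant factors (x + 4)^3. Hence A and B are similar.

Yes.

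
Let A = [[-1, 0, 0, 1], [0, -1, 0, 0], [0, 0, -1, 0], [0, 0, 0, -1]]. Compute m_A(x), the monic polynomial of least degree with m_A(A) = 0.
m_A(x) = (x + 1)^2

The characteristic polynomial factors as (x + 1)^4. The minimal polynomial is ∏(x - λ)^{k_λ} where k_λ is the size of the largest Jordan block at λ.

For λ = -1: rank(A + I) = 1, and the largest Jordan block has size 2 (the smallest k with rank((A + I)^k) = rank((A + I)^(k+1))).

So m_A(x) = (x + 1)^2.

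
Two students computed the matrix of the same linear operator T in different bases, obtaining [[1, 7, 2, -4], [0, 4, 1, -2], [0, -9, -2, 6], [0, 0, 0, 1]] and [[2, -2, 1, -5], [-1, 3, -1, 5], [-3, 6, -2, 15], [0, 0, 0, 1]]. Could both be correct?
No.

Both have characteristic polynomial (x - 1)^4, but the minimal polynomial of A is (x - 1)^3 while the minimal polynomial of B is (x - 1)^2. The minimal polynomial is a similarity invariant, so A and B are not similar.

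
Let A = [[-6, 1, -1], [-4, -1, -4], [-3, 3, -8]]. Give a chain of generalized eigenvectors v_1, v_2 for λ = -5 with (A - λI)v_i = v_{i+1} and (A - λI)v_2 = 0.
We seek v_1 ∈ ker((A + 5I)^2) \ ker(A + 5I), then set v_{i+1} = (A + 5I) v_i.

One such chain is v_1 = [[-4, -9, -6]]^T, v_2 = [[1, 4, 3]]^T. Check: (A + 5I) v_2 = [[0, 0, 0]]^T = 0.

v_1 = [[-4, -9, -6]]^T, v_2 = [[1, 4, 3]]^T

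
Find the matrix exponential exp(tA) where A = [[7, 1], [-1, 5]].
e^{tA} = [[(t + 1)*e^{6*t}, t*e^{6*t}], [-t*e^{6*t}, (1 - t)*e^{6*t}]]

A has Jordan form J = [[6, 1], [0, 6]] with A = PJP^{-1}, so e^{tA} = P e^{tJ} P^{-1}.

For a Jordan block J_k(λ), e^{tJ_k(λ)} = e^{λt} · (I + tN + t^2 N^2/2! + ... + t^{k-1} N^{k-1}/(k-1)!) where N is the nilpotent superdiagonal part.

Assembling the blocks and conjugating back gives the entries of e^{tA} as shown above.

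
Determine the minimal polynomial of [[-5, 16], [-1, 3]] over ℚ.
The characteristic polynomial factors as (x + 1)^2. The minimal polynomial is ∏(x - λ)^{k_λ} where k_λ is the size of the largest Jordan block at λ.

For λ = -1: rank(A + I) = 1, and the largest Jordan block has size 2 (the smallest k with rank((A + I)^k) = rank((A + I)^(k+1))).

So m_A(x) = (x + 1)^2.

m_A(x) = (x + 1)^2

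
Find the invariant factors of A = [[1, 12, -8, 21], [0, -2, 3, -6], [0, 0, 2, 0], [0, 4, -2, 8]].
(x - 4)(x - 2)^2(x - 1)

The Jordan structure of A has elementary divisors (x - 1), (x - 2)^2, (x - 4). Arranging the block sizes at each eigenvalue in decreasing order and taking row products gives the invariant factors.

Invariant factors (smallest first, each dividing the next): (x - 4)(x - 2)^2(x - 1).

Check: the last factor (x - 4)(x - 2)^2(x - 1) is the minimal polynomial, and the product (x - 4)(x - 2)^2(x - 1) is the characteristic polynomial.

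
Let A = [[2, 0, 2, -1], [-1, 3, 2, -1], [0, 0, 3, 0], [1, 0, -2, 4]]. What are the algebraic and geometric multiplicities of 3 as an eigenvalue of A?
The characteristic polynomial is (x - 3)^4, so the factor x - 3 appears with exponent 4: the algebraic multiplicity is 4.

rank(A - 3I) = 1, so the eigenspace has dimension 4 - 1 = 3: the geometric multiplicity is 3.

Since 3 < 4, A is not diagonalizable.

algebraic multiplicity 4, geometric multiplicity 3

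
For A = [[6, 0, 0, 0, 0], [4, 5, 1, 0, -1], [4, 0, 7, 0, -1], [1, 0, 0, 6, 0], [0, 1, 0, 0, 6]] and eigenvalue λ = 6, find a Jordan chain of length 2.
We seek v_1 ∈ ker((A - 6I)^2) \ ker(A - 6I), then set v_{i+1} = (A - 6I) v_i.

One such chain is v_1 = [[1, 0, -4, 2, 0]]^T, v_2 = [[0, 0, 0, 1, 0]]^T. Check: (A - 6I) v_2 = [[0, 0, 0, 0, 0]]^T = 0.

v_1 = [[1, 0, -4, 2, 0]]^T, v_2 = [[0, 0, 0, 1, 0]]^T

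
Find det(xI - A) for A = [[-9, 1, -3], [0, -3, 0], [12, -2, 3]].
xI - A = [[x + 9, -1, 3], [0, x + 3, 0], [-12, 2, x - 3]].

Expanding det(xI - A) along the first row:
det(xI - A) = + (x + 9)·det([[x + 3, 0], [2, x - 3]]) - (-1)·det([[0, 0], [-12, x - 3]]) + (3)·det([[0, x + 3], [-12, 2]]).

Evaluating gives χ_A(x) = x^3 + 9x^2 + 27x + 27 = (x + 3)^3.

χ_A(x) = (x + 3)^3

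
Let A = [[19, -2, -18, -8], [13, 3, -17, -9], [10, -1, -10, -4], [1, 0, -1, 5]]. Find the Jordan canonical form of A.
The characteristic polynomial is det(xI - A) = (x - 6)^3(x + 1), so the eigenvalues are -1 (algebraic multiplicity 1), 6 (algebraic multiplicity 3).

For λ = -1: algebraic multiplicity 1 gives one 1×1 block.

For λ = 6: rank(A - 6I) = 3, rank((A - 6I)^2) = 2, rank((A - 6I)^3) = 1. The eigenspace has dimension 4 - 3 = 1, so there is 1 Jordan block; the rank sequence gives block sizes [3].

Assembling the blocks gives the Jordan form J above.

J = [[-1, 0, 0, 0], [0, 6, 1, 0], [0, 0, 6, 1], [0, 0, 0, 6]]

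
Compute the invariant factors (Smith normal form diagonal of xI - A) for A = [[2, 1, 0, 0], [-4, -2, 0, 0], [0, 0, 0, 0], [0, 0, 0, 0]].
x, x, x^2

The Jordan structure of A has elementary divisors x^2, x, x. Arranging the block sizes at each eigenvalue in decreasing order and taking row products gives the invariant factors.

Invariant factors (smallest first, each dividing the next): x, x, x^2.

Check: the last factor x^2 is the minimal polynomial, and the product x^4 is the characteristic polynomial.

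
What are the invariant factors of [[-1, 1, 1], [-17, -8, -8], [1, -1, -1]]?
The Jordan structure of A has elementary divisors (x + 5)^2, x. Arranging the block sizes at each eigenvalue in decreasing order and taking row products gives the invariant factors.

Invariant factors (smallest first, each dividing the next): x(x + 5)^2.

Check: the last factor x(x + 5)^2 is the minimal polynomial, and the product x(x + 5)^2 is the characteristic polynomial.

x(x + 5)^2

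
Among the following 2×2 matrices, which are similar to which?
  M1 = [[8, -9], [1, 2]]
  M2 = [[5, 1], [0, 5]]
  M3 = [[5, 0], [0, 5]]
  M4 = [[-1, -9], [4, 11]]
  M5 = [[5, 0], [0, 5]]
Characteristic polynomials: χ_{M1} = (x - 5)^2, χ_{M2} = (x - 5)^2, χ_{M3} = (x - 5)^2, χ_{M4} = (x - 5)^2, χ_{M5} = (x - 5)^2.

{M1, M2, M4}: invariant factors (x - 5)^2.

{M3, M5}: invariant factors x - 5, x - 5.

Matrices are similar if and only if their invariant-factor lists agree; the partition into similarity classes is {M1, M2, M4}, {M3, M5}.

2 classes: {M1, M2, M4}, {M3, M5}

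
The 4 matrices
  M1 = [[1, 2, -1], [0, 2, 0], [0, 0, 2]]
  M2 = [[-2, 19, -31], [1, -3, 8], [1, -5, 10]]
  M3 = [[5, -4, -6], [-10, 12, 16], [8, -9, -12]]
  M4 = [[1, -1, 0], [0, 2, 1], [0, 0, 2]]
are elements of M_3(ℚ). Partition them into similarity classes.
2 classes: {M1}, {M2, M3, M4}

Characteristic polynomials: χ_{M1} = (x - 2)^2(x - 1), χ_{M2} = (x - 2)^2(x - 1), χ_{M3} = (x - 2)^2(x - 1), χ_{M4} = (x - 2)^2(x - 1).

{M1}: invariant factors x - 2, (x - 2)(x - 1).

{M2, M3, M4}: invariant factors (x - 2)^2(x - 1).

Matrices are similar if and only if their invariant-factor lists agree; the partition into similarity classes is {M1}, {M2, M3, M4}.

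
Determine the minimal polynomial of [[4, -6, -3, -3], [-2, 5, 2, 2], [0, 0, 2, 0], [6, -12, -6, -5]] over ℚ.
m_A(x) = (x - 2)^2(x - 1)

The characteristic polynomial factors as (x - 2)^2(x - 1)^2. The minimal polynomial is ∏(x - λ)^{k_λ} where k_λ is the size of the largest Jordan block at λ.

For λ = 1: rank(A - I) = 2, and the largest Jordan block has size 1 (the smallest k with rank((A - I)^k) = rank((A - I)^(k+1))).
For λ = 2: rank(A - 2I) = 3, and the largest Jordan block has size 2 (the smallest k with rank((A - 2I)^k) = rank((A - 2I)^(k+1))).

So m_A(x) = (x - 2)^2(x - 1).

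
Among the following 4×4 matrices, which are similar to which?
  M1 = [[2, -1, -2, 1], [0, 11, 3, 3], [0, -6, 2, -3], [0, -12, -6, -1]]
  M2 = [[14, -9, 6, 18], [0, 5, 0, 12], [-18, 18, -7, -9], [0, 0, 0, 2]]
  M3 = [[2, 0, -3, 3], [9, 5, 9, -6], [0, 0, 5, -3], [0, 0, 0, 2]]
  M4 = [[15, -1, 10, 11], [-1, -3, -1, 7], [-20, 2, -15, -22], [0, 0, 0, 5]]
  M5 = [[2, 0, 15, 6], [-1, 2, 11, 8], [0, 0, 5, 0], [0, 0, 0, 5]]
3 classes: {M1, M5}, {M2, M3}, {M4}

Characteristic polynomials: χ_{M1} = (x - 5)^2(x - 2)^2, χ_{M2} = (x - 5)^2(x - 2)^2, χ_{M3} = (x - 5)^2(x - 2)^2, χ_{M4} = (x - 5)^2(x + 4)^2, χ_{M5} = (x - 5)^2(x - 2)^2.

{M1, M5}: invariant factors x - 5, (x - 5)(x - 2)^2.

{M2, M3}: invariant factors (x - 5)(x - 2), (x - 5)(x - 2).

{M4}: invariant factors x - 5, (x - 5)(x + 4)^2.

Matrices are similar if and only if their invariant-factor lists agree; the partition into similarity classes is {M1, M5}, {M2, M3}, {M4}.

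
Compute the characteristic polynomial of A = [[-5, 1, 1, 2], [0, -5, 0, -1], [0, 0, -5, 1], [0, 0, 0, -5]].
χ_A(x) = (x + 5)^4

xI - A = [[x + 5, -1, -1, -2], [0, x + 5, 0, 1], [0, 0, x + 5, -1], [0, 0, 0, x + 5]].

Expanding det(xI - A) along the first row:
det(xI - A) = + (x + 5)·det([[x + 5, 0, 1], [0, x + 5, -1], [0, 0, x + 5]]) - (-1)·det([[0, 0, 1], [0, x + 5, -1], [0, 0, x + 5]]) + (-1)·det([[0, x + 5, 1], [0, 0, -1], [0, 0, x + 5]]) - (-2)·det([[0, x + 5, 0], [0, 0, x + 5], [0, 0, 0]]).

Evaluating gives χ_A(x) = x^4 + 20x^3 + 150x^2 + 500x + 625 = (x + 5)^4.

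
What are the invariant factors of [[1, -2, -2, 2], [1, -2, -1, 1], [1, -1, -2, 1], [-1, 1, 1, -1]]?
x + 1, (x + 1)^3

The Jordan structure of A has elementary divisors (x + 1)^3, (x + 1). Arranging the block sizes at each eigenvalue in decreasing order and taking row products gives the invariant factors.

Invariant factors (smallest first, each dividing the next): x + 1, (x + 1)^3.

Check: the last factor (x + 1)^3 is the minimal polynomial, and the product (x + 1)^4 is the characteristic polynomial.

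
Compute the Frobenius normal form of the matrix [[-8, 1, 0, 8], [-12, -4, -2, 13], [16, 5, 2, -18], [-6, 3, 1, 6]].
R = [[0, 0, 0, 4], [1, 0, 0, 13], [0, 1, 0, 3], [0, 0, 1, -4]]

The invariant factors of A (the non-unit diagonal entries of the Smith normal form of xI - A over ℚ[x]) are (x + 4)(x^3 - 3x - 1), each dividing the next. The characteristic polynomial is their product, (x + 4)(x^3 - 3x - 1).

The rational canonical form is the block-diagonal matrix of companion matrices C(f_i):
R = [[0, 0, 0, 4], [1, 0, 0, 13], [0, 1, 0, 3], [0, 0, 1, -4]].

Note the characteristic polynomial does not split into linear factors over ℚ, so A has no Jordan form over ℚ; the rational canonical form exists over any field.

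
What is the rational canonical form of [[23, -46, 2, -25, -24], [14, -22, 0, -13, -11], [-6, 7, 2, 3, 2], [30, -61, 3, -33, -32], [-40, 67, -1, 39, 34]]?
R = [[0, 0, 0, 0, -4], [1, 0, 0, 0, -12], [0, 1, 0, 0, 15], [0, 0, 1, 0, -8], [0, 0, 0, 1, 4]]

The invariant factors of A (the non-unit diagonal entries of the Smith normal form of xI - A over ℚ[x]) are (x - 2)^2(x^3 + 4x + 1), each dividing the next. The characteristic polynomial is their product, (x - 2)^2(x^3 + 4x + 1).

The rational canonical form is the block-diagonal matrix of companion matrices C(f_i):
R = [[0, 0, 0, 0, -4], [1, 0, 0, 0, -12], [0, 1, 0, 0, 15], [0, 0, 1, 0, -8], [0, 0, 0, 1, 4]].

Note the characteristic polynomial does not split into linear factors over ℚ, so A has no Jordan form over ℚ; the rational canonical form exists over any field.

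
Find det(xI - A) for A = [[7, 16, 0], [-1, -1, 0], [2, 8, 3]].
χ_A(x) = (x - 3)^3

xI - A = [[x - 7, -16, 0], [1, x + 1, 0], [-2, -8, x - 3]].

Expanding det(xI - A) along the first row:
det(xI - A) = + (x - 7)·det([[x + 1, 0], [-8, x - 3]]) - (-16)·det([[1, 0], [-2, x - 3]]) + (0)·det([[1, x + 1], [-2, -8]]).

Evaluating gives χ_A(x) = x^3 - 9x^2 + 27x - 27 = (x - 3)^3.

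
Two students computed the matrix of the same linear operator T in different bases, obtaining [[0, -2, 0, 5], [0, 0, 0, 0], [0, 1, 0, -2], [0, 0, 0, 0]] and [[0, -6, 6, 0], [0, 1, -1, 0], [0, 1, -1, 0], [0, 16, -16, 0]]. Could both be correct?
Both have characteristic polynomial x^4 and minimal polynomial x^2. But rank(A) = 2 for A while rank(B) = 1 for B, so the number of Jordan blocks at λ = 0 differs. A and B are not similar.

No.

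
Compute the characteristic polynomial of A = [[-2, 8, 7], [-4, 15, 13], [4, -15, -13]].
χ_A(x) = x^3

xI - A = [[x + 2, -8, -7], [4, x - 15, -13], [-4, 15, x + 13]].

Expanding det(xI - A) along the first row:
det(xI - A) = + (x + 2)·det([[x - 15, -13], [15, x + 13]]) - (-8)·det([[4, -13], [-4, x + 13]]) + (-7)·det([[4, x - 15], [-4, 15]]).

Evaluating gives χ_A(x) = x^3.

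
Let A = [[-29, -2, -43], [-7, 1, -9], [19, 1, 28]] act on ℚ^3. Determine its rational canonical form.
The invariant factors of A (the non-unit diagonal entries of the Smith normal form of xI - A over ℚ[x]) are x^3 - x + 5, each dividing the next. The characteristic polynomial is their product, x^3 - x + 5.

The rational canonical form is the block-diagonal matrix of companion matrices C(f_i):
R = [[0, 0, -5], [1, 0, 1], [0, 1, 0]].

Note the characteristic polynomial does not split into linear factors over ℚ, so A has no Jordan form over ℚ; the rational canonical form exists over any field.

R = [[0, 0, -5], [1, 0, 1], [0, 1, 0]]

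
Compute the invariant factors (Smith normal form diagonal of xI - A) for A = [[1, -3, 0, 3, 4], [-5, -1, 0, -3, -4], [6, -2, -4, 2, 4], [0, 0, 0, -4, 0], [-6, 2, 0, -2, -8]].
x + 4, x + 4, x(x + 4)^2

The Jordan structure of A has elementary divisors (x + 4)^2, (x + 4), (x + 4), x. Arranging the block sizes at each eigenvalue in decreasing order and taking row products gives the invariant factors.

Invariant factors (smallest first, each dividing the next): x + 4, x + 4, x(x + 4)^2.

Check: the last factor x(x + 4)^2 is the minimal polynomial, and the product x(x + 4)^4 is the characteristic polynomial.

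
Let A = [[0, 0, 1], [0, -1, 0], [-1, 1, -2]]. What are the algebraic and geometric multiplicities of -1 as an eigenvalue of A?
algebraic multiplicity 3, geometric multiplicity 1

The characteristic polynomial is (x + 1)^3, so the factor x + 1 appears with exponent 3: the algebraic multiplicity is 3.

rank(A + I) = 2, so the eigenspace has dimension 3 - 2 = 1: the geometric multiplicity is 1.

Since 1 < 3, A is not diagonalizable.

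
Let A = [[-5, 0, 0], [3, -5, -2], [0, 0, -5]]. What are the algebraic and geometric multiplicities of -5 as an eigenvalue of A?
The characteristic polynomial is (x + 5)^3, so the factor x + 5 appears with exponent 3: the algebraic multiplicity is 3.

rank(A + 5I) = 1, so the eigenspace has dimension 3 - 1 = 2: the geometric multiplicity is 2.

Since 2 < 3, A is not diagonalizable.

algebraic multiplicity 3, geometric multiplicity 2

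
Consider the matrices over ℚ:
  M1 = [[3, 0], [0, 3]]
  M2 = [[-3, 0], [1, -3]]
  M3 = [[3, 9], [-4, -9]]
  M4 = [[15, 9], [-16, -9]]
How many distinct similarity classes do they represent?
3 classes: {M1}, {M2, M3}, {M4}

Characteristic polynomials: χ_{M1} = (x - 3)^2, χ_{M2} = (x + 3)^2, χ_{M3} = (x + 3)^2, χ_{M4} = (x - 3)^2.

{M1}: invariant factors x - 3, x - 3.

{M2, M3}: invariant factors (x + 3)^2.

{M4}: invariant factors (x - 3)^2.

Matrices are similar if and only if their invariant-factor lists agree; the partition into similarity classes is {M1}, {M2, M3}, {M4}.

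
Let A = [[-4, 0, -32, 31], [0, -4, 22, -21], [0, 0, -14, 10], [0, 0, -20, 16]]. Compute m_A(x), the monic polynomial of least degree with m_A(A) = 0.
The characteristic polynomial factors as (x - 6)(x + 4)^3. The minimal polynomial is ∏(x - λ)^{k_λ} where k_λ is the size of the largest Jordan block at λ.

For λ = -4: rank(A + 4I) = 2, and the largest Jordan block has size 2 (the smallest k with rank((A + 4I)^k) = rank((A + 4I)^(k+1))).
For λ = 6: rank(A - 6I) = 3, and the largest Jordan block has size 1 (the smallest k with rank((A - 6I)^k) = rank((A - 6I)^(k+1))).

So m_A(x) = (x - 6)(x + 4)^2.

m_A(x) = (x - 6)(x + 4)^2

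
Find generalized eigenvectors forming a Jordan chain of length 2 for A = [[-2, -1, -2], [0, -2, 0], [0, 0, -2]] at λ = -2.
We seek v_1 ∈ ker((A + 2I)^2) \ ker(A + 2I), then set v_{i+1} = (A + 2I) v_i.

One such chain is v_1 = [[0, 1, -1]]^T, v_2 = [[1, 0, 0]]^T. Check: (A + 2I) v_2 = [[0, 0, 0]]^T = 0.

v_1 = [[0, 1, -1]]^T, v_2 = [[1, 0, 0]]^T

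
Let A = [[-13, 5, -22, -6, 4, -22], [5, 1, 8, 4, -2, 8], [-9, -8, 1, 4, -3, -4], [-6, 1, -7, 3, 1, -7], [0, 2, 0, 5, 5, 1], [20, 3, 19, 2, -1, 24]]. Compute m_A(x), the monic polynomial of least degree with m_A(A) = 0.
The characteristic polynomial factors as (x - 5)^3(x - 4)^2(x + 2). The minimal polynomial is ∏(x - λ)^{k_λ} where k_λ is the size of the largest Jordan block at λ.

For λ = -2: rank(A + 2I) = 5, and the largest Jordan block has size 1 (the smallest k with rank((A + 2I)^k) = rank((A + 2I)^(k+1))).
For λ = 4: rank(A - 4I) = 5, and the largest Jordan block has size 2 (the smallest k with rank((A - 4I)^k) = rank((A - 4I)^(k+1))).
For λ = 5: rank(A - 5I) = 5, and the largest Jordan block has size 3 (the smallest k with rank((A - 5I)^k) = rank((A - 5I)^(k+1))).

So m_A(x) = (x - 5)^3(x - 4)^2(x + 2).

m_A(x) = (x - 5)^3(x - 4)^2(x + 2)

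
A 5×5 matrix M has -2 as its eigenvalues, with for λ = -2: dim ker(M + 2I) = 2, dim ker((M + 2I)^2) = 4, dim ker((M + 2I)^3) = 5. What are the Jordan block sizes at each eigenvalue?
Jordan blocks: (-2, 3), (-2, 2)

λ = -2: successive nullity increments [2, 2, 1] count blocks of size ≥ k; block sizes are [3, 2].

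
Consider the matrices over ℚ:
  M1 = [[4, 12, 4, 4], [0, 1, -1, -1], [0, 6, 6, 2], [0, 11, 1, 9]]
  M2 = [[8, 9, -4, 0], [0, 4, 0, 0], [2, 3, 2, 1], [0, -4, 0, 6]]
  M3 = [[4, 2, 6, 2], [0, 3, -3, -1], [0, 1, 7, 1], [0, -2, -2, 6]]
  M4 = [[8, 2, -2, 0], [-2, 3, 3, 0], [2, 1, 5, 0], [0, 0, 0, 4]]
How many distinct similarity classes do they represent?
2 classes: {M1, M3, M4}, {M2}

Characteristic polynomials: χ_{M1} = (x - 6)^2(x - 4)^2, χ_{M2} = (x - 6)^2(x - 4)^2, χ_{M3} = (x - 6)^2(x - 4)^2, χ_{M4} = (x - 6)^2(x - 4)^2.

{M1, M3, M4}: invariant factors x - 4, (x - 6)^2(x - 4).

{M2}: invariant factors (x - 6)^2(x - 4)^2.

Matrices are similar if and only if their invariant-factor lists agree; the partition into similarity classes is {M1, M3, M4}, {M2}.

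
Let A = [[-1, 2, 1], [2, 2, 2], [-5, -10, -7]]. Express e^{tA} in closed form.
e^{tA} = [[(t + 1)*e^{-2*t}, 2*t*e^{-2*t}, t*e^{-2*t}], [2*t*e^{-2*t}, (4*t + 1)*e^{-2*t}, 2*t*e^{-2*t}], [-5*t*e^{-2*t}, -10*t*e^{-2*t}, (1 - 5*t)*e^{-2*t}]]

A has Jordan form J = [[-2, 1, 0], [0, -2, 0], [0, 0, -2]] with A = PJP^{-1}, so e^{tA} = P e^{tJ} P^{-1}.

For a Jordan block J_k(λ), e^{tJ_k(λ)} = e^{λt} · (I + tN + t^2 N^2/2! + ... + t^{k-1} N^{k-1}/(k-1)!) where N is the nilpotent superdiagonal part.

Assembling the blocks and conjugating back gives the entries of e^{tA} as shown above.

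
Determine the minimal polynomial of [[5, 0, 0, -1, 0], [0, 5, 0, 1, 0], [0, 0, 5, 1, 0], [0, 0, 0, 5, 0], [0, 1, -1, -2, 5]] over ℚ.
m_A(x) = (x - 5)^2

The characteristic polynomial factors as (x - 5)^5. The minimal polynomial is ∏(x - λ)^{k_λ} where k_λ is the size of the largest Jordan block at λ.

For λ = 5: rank(A - 5I) = 2, and the largest Jordan block has size 2 (the smallest k with rank((A - 5I)^k) = rank((A - 5I)^(k+1))).

So m_A(x) = (x - 5)^2.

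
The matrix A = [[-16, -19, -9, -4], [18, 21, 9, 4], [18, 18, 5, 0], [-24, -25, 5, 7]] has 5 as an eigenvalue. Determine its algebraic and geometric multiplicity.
algebraic multiplicity 3, geometric multiplicity 1

The characteristic polynomial is (x - 5)^3(x - 2), so the factor x - 5 appears with exponent 3: the algebraic multiplicity is 3.

rank(A - 5I) = 3, so the eigenspace has dimension 4 - 3 = 1: the geometric multiplicity is 1.

Since 1 < 3, A is not diagonalizable.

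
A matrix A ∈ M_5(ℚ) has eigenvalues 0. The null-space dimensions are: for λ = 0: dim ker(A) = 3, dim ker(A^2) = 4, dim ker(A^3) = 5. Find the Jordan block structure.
Jordan blocks: (0, 3), (0, 1), (0, 1)

λ = 0: successive nullity increments [3, 1, 1] count blocks of size ≥ k; block sizes are [3, 1, 1].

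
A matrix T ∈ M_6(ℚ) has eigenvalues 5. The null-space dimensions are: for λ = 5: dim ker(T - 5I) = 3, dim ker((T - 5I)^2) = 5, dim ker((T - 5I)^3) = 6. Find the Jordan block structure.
λ = 5: successive nullity increments [3, 2, 1] count blocks of size ≥ k; block sizes are [3, 2, 1].

Jordan blocks: (5, 3), (5, 2), (5, 1)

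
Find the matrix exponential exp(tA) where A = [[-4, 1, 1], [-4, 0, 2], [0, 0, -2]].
A has Jordan form J = [[-2, 1, 0], [0, -2, 0], [0, 0, -2]] with A = PJP^{-1}, so e^{tA} = P e^{tJ} P^{-1}.

For a Jordan block J_k(λ), e^{tJ_k(λ)} = e^{λt} · (I + tN + t^2 N^2/2! + ... + t^{k-1} N^{k-1}/(k-1)!) where N is the nilpotent superdiagonal part.

Assembling the blocks and conjugating back gives the entries of e^{tA} as shown above.

e^{tA} = [[(1 - 2*t)*e^{-2*t}, t*e^{-2*t}, t*e^{-2*t}], [-4*t*e^{-2*t}, (2*t + 1)*e^{-2*t}, 2*t*e^{-2*t}], [0, 0, e^{-2*t}]]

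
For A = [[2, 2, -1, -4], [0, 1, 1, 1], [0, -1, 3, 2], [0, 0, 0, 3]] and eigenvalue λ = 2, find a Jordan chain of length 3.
v_1 = [[0, 0, 1, 0]]^T, v_2 = [[-1, 1, 1, 0]]^T, v_3 = [[1, 0, 0, 0]]^T

We seek v_1 ∈ ker((A - 2I)^3) \ ker((A - 2I)^2), then set v_{i+1} = (A - 2I) v_i.

One such chain is v_1 = [[0, 0, 1, 0]]^T, v_2 = [[-1, 1, 1, 0]]^T, v_3 = [[1, 0, 0, 0]]^T. Check: (A - 2I) v_3 = [[0, 0, 0, 0]]^T = 0.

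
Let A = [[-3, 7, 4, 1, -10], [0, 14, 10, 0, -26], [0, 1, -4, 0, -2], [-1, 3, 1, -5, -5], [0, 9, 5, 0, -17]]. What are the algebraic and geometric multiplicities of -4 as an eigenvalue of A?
The characteristic polynomial is (x - 1)(x + 4)^4, so the factor x + 4 appears with exponent 4: the algebraic multiplicity is 4.

rank(A + 4I) = 3, so the eigenspace has dimension 5 - 3 = 2: the geometric multiplicity is 2.

Since 2 < 4, A is not diagonalizable.

algebraic multiplicity 4, geometric multiplicity 2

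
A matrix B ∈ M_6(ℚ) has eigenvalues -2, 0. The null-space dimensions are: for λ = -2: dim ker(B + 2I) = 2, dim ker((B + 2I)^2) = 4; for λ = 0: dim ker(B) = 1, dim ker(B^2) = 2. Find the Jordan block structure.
Jordan blocks: (-2, 2), (-2, 2), (0, 2)

λ = -2: successive nullity increments [2, 2] count blocks of size ≥ k; block sizes are [2, 2].
λ = 0: successive nullity increments [1, 1] count blocks of size ≥ k; block sizes are [2].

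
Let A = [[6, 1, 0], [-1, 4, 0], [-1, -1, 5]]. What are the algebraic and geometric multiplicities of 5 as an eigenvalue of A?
The characteristic polynomial is (x - 5)^3, so the factor x - 5 appears with exponent 3: the algebraic multiplicity is 3.

rank(A - 5I) = 1, so the eigenspace has dimension 3 - 1 = 2: the geometric multiplicity is 2.

Since 2 < 3, A is not diagonalizable.

algebraic multiplicity 3, geometric multiplicity 2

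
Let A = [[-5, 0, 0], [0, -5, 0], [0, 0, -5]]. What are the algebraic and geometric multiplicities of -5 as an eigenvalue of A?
algebraic multiplicity 3, geometric multiplicity 3

The characteristic polynomial is (x + 5)^3, so the factor x + 5 appears with exponent 3: the algebraic multiplicity is 3.

rank(A + 5I) = 0, so the eigenspace has dimension 3 - 0 = 3: the geometric multiplicity is 3.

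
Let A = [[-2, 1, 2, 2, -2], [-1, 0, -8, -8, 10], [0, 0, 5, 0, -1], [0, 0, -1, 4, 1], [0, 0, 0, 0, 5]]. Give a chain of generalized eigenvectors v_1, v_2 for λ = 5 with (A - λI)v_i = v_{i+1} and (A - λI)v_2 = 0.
We seek v_1 ∈ ker((A - 5I)^2) \ ker(A - 5I), then set v_{i+1} = (A - 5I) v_i.

One such chain is v_1 = [[0, 2, 0, 0, 1]]^T, v_2 = [[0, 0, -1, 1, 0]]^T. Check: (A - 5I) v_2 = [[0, 0, 0, 0, 0]]^T = 0.

v_1 = [[0, 2, 0, 0, 1]]^T, v_2 = [[0, 0, -1, 1, 0]]^T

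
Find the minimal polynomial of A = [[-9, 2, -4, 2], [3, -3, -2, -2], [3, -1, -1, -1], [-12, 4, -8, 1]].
m_A(x) = (x + 3)^3

The characteristic polynomial factors as (x + 3)^4. The minimal polynomial is ∏(x - λ)^{k_λ} where k_λ is the size of the largest Jordan block at λ.

For λ = -3: rank(A + 3I) = 2, and the largest Jordan block has size 3 (the smallest k with rank((A + 3I)^k) = rank((A + 3I)^(k+1))).

So m_A(x) = (x + 3)^3.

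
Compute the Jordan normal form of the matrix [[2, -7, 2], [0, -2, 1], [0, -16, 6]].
The characteristic polynomial is det(xI - A) = (x - 2)^3, so the eigenvalues are 2 (algebraic multiplicity 3).

For λ = 2: rank(A - 2I) = 2, rank((A - 2I)^2) = 1, rank((A - 2I)^3) = 0. The eigenspace has dimension 3 - 2 = 1, so there is 1 Jordan block; the rank sequence gives block sizes [3].

Assembling the blocks gives the Jordan form J above.

J = [[2, 1, 0], [0, 2, 1], [0, 0, 2]]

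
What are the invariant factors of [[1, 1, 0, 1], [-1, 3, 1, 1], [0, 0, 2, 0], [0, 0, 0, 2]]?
The Jordan structure of A has elementary divisors (x - 2)^3, (x - 2). Arranging the block sizes at each eigenvalue in decreasing order and taking row products gives the invariant factors.

Invariant factors (smallest first, each dividing the next): x - 2, (x - 2)^3.

Check: the last factor (x - 2)^3 is the minimal polynomial, and the product (x - 2)^4 is the characteristic polynomial.

x - 2, (x - 2)^3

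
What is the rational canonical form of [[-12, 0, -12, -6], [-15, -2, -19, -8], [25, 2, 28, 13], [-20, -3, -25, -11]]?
The invariant factors of A (the non-unit diagonal entries of the Smith normal form of xI - A over ℚ[x]) are (x - 3)(x - 2)(x + 1)^2, each dividing the next. The characteristic polynomial is their product, (x - 3)(x - 2)(x + 1)^2.

The rational canonical form is the block-diagonal matrix of companion matrices C(f_i):
R = [[0, 0, 0, -6], [1, 0, 0, -7], [0, 1, 0, 3], [0, 0, 1, 3]].

R = [[0, 0, 0, -6], [1, 0, 0, -7], [0, 1, 0, 3], [0, 0, 1, 3]]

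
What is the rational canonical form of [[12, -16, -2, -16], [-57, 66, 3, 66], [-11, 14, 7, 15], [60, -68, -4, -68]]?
The invariant factors of A (the non-unit diagonal entries of the Smith normal form of xI - A over ℚ[x]) are x - 6, (x - 6)^2(x + 1), each dividing the next. The characteristic polynomial is their product, (x - 6)^3(x + 1).

The rational canonical form is the block-diagonal matrix of companion matrices C(f_i):
R = [[6, 0, 0, 0], [0, 0, 0, -36], [0, 1, 0, -24], [0, 0, 1, 11]].

R = [[6, 0, 0, 0], [0, 0, 0, -36], [0, 1, 0, -24], [0, 0, 1, 11]]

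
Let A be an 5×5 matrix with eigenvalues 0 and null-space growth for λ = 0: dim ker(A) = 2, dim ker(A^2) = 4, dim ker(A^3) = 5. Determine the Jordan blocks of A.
Jordan blocks: (0, 3), (0, 2)

λ = 0: successive nullity increments [2, 2, 1] count blocks of size ≥ k; block sizes are [3, 2].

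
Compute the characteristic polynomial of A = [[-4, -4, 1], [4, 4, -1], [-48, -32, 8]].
χ_A(x) = x(x - 4)^2

xI - A = [[x + 4, 4, -1], [-4, x - 4, 1], [48, 32, x - 8]].

Expanding det(xI - A) along the first row:
det(xI - A) = + (x + 4)·det([[x - 4, 1], [32, x - 8]]) - (4)·det([[-4, 1], [48, x - 8]]) + (-1)·det([[-4, x - 4], [48, 32]]).

Evaluating gives χ_A(x) = x^3 - 8x^2 + 16x = x(x - 4)^2.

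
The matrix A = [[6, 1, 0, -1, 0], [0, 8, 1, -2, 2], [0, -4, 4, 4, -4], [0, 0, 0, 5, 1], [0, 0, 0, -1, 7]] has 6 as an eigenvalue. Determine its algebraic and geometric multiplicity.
The characteristic polynomial is (x - 6)^5, so the factor x - 6 appears with exponent 5: the algebraic multiplicity is 5.

rank(A - 6I) = 3, so the eigenspace has dimension 5 - 3 = 2: the geometric multiplicity is 2.

Since 2 < 5, A is not diagonalizable.

algebraic multiplicity 5, geometric multiplicity 2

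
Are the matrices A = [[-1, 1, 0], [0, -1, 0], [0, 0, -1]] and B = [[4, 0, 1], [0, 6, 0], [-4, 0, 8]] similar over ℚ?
No.

trace(A) = -3 but trace(B) = 18. The trace is a similarity invariant, so A and B are not similar.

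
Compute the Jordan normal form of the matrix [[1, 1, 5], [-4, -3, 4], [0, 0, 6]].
The characteristic polynomial is det(xI - A) = (x - 6)(x + 1)^2, so the eigenvalues are -1 (algebraic multiplicity 2), 6 (algebraic multiplicity 1).

For λ = -1: rank(A + I) = 2, rank((A + I)^2) = 1. The eigenspace has dimension 3 - 2 = 1, so there is 1 Jordan block; the rank sequence gives block sizes [2].

For λ = 6: algebraic multiplicity 1 gives one 1×1 block.

Assembling the blocks gives the Jordan form J above.

J = [[-1, 1, 0], [0, -1, 0], [0, 0, 6]]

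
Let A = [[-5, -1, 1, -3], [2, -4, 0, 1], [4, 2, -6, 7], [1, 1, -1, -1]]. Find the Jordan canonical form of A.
The characteristic polynomial is det(xI - A) = (x + 4)^4, so the eigenvalues are -4 (algebraic multiplicity 4).

For λ = -4: rank(A + 4I) = 2, rank((A + 4I)^2) = 1, rank((A + 4I)^3) = 0. The eigenspace has dimension 4 - 2 = 2, so there are 2 Jordan blocks; the rank sequence gives block sizes [3, 1].

Assembling the blocks gives the Jordan form J above.

J = [[-4, 1, 0, 0], [0, -4, 1, 0], [0, 0, -4, 0], [0, 0, 0, -4]]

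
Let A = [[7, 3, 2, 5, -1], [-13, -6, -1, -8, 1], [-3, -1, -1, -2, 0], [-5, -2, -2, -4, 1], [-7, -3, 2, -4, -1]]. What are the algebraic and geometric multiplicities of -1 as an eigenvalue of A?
The characteristic polynomial is (x + 1)^5, so the factor x + 1 appears with exponent 5: the algebraic multiplicity is 5.

rank(A + I) = 3, so the eigenspace has dimension 5 - 3 = 2: the geometric multiplicity is 2.

Since 2 < 5, A is not diagonalizable.

algebraic multiplicity 5, geometric multiplicity 2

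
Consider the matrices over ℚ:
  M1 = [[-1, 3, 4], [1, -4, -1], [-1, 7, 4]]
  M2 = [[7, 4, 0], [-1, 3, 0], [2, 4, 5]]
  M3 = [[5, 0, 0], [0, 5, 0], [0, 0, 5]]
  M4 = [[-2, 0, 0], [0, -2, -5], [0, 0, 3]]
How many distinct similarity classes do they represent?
Characteristic polynomials: χ_{M1} = (x - 3)(x + 2)^2, χ_{M2} = (x - 5)^3, χ_{M3} = (x - 5)^3, χ_{M4} = (x - 3)(x + 2)^2.

{M1}: invariant factors (x - 3)(x + 2)^2.

{M2}: invariant factors x - 5, (x - 5)^2.

{M3}: invariant factors x - 5, x - 5, x - 5.

{M4}: invariant factors x + 2, (x - 3)(x + 2).

Matrices are similar if and only if their invariant-factor lists agree; the partition into similarity classes is {M1}, {M2}, {M3}, {M4}.

4 classes: {M1}, {M2}, {M3}, {M4}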